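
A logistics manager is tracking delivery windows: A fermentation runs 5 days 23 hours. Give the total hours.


Days: 5
Extra hours: 23
Hours per day: 24
Days to hours: 5 x 24 = 120
Total: 120 + 23 = 143

143


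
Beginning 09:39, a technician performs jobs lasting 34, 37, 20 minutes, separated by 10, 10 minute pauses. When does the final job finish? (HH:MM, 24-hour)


Start: 09:39 = 579 min from midnight
  after task 1 (34 min): 10:13
  after break (10 min): 10:23
  after task 2 (37 min): 11:00
  after break (10 min): 11:10
  after task 3 (20 min): 11:30
Total elapsed: 111 minutes
End time: 11:30

11:30


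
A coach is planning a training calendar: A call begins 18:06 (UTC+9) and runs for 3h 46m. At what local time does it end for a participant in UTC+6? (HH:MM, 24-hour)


Start: 18:06 in UTC+9
Step 1 - add duration:
  minutes: 6 + 46 = 52
  hours: 18 + 3 + 0 = 21
  end in UTC+9: 21:52
Step 2 - convert UTC+9 -> UTC+6:
  offset difference: 6 - (9) = -3 hours
  21 + (-3) = 18 -> mod 24 = 18
Result: 18:52 in UTC+6

18:52


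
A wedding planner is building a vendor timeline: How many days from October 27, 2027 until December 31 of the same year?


Start: October 27, 2027
End: December 31, 2027
Days left in October: 4
November: 30
December: 31
Sum of remaining months: 61
Total: 4 + 61 = 65

65


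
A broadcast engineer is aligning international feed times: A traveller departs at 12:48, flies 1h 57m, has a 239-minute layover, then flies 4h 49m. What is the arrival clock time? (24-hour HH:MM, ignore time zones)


Depart: 12:48
Leg 1: +117 min -> 14:45
Layover: +239 min -> 18:44
Leg 2: +289 min -> 23:33
Total travel: 645 minutes = 10h 45m
Arrival: 23:33

23:33


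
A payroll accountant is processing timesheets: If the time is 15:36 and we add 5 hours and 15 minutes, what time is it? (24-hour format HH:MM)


Start time: 15:36
Adding: 5 hours 15 minutes
Minutes: 36 + 15 = 51
Hours: 15 + 5 + 0 = 20
Result: 20:51

20:51


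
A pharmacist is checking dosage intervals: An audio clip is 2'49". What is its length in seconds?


Minutes: 2
Seconds: 49
Convert minutes to seconds: 2 x 60 = 120
Add remaining seconds: 120 + 49 = 169

169


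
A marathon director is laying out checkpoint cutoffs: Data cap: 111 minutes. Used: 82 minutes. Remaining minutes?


Total budget: 111 minutes
Time used: 82 minutes
Remaining: 111 - 82 = 29 minutes
Percent used: 73.9%
Percent remaining: 26.1%

29


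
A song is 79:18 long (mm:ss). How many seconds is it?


Minutes: 79
Extra seconds: 18
Seconds per minute: 60
Minutes to seconds: 79 x 60 = 4740
Total: 4740 + 18 = 4758

4758


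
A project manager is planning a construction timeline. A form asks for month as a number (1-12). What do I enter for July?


Calendar month order:
6. June
7. July <--
8. August
July is month number 7

7


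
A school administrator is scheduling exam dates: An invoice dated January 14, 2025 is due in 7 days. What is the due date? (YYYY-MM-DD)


Start: 2025-01-14
Adding 7 days
Days remaining in January: 17
Result: 2025-01-21

2025-01-21


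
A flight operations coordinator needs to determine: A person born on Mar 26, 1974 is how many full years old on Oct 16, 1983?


Birth: 1974-03-26
Reference: 1983-10-16
Year difference: 1983 - 1974 = 9
Has birthday (03-26) occurred by 10-16? Yes
Age in full years: 9

9


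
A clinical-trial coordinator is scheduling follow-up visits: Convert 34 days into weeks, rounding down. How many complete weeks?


Total days: 34
Days per week: 7
Division: 34 / 7 = 4 remainder 6
Complete weeks: 4
Remaining days: 6

4


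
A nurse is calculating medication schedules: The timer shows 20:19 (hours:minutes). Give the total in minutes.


Hours: 20
Minutes: 19
Convert hours to minutes: 20 x 60 = 1200
Add remaining minutes: 1200 + 19 = 1219

1219


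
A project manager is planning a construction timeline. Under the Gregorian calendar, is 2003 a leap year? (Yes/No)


Year: 2003
Divisible by 4? 2003 / 4 = 500.75 -> No
Not divisible by 4, so NOT a leap year

No


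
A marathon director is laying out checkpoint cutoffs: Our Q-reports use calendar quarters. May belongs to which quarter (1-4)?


Month: May (month 5)
Q1: January-March (months 1-3)
Q2: April-June (months 4-6)
Q3: July-September (months 7-9)
Q4: October-December (months 10-12)
Month 5 falls in Q2

2


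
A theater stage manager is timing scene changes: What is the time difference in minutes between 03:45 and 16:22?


Start time: 03:45 = 225 minutes from midnight
End time: 16:22 = 982 minutes from midnight
Difference: 982 - 225 = 757 minutes
That is 12 hours and 37 minutes

757


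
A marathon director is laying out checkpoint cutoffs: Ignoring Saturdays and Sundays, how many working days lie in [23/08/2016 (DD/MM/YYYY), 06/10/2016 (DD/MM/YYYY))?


Start: 2016-08-23 (Tuesday)
End (exclusive): 2016-10-06 (Thursday)
Total calendar days: 44
Full weeks: 44 // 7 = 6 -> 30 weekdays
Remaining 2 days starting on Tuesday:
  Tue(w), Wed(w) -> 2 weekdays
Total business days: 30 + 2 = 32

32


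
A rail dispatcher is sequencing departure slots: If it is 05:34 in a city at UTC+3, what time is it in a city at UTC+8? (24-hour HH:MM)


Local time: 05:34 at UTC+3 (offset 3h)
Target zone: UTC+8 (offset 8h)
Difference: 8 - (3) = 5 hours
Calculation: 5 + (5) = 10
Result: 10:34

10:34


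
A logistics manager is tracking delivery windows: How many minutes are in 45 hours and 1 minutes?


Hours: 45
Extra minutes: 1
Minutes per hour: 60
Hours to minutes: 45 x 60 = 2700
Total: 2700 + 1 = 2701

2701


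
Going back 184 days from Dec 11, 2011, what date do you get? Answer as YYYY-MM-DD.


Start: 2011-12-11
Subtracting 184 days
Days already passed in December: 11
After going back through December: 173 more days to subtract
November 2011: 30 days, 143 remaining
October 2011: 31 days, 112 remaining
September 2011: 30 days, 82 remaining
August 2011: 31 days, 51 remaining
Result: 2011-06-10

2011-06-10


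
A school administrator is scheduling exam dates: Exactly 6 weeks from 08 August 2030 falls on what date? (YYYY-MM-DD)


Start: 2030-08-08
Weeks to add: 6
Convert to days: 6 x 7 = 42 days
Add 42 days to 2030-08-08
Result: 2030-09-19

2030-09-19


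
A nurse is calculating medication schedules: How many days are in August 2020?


Month: August
Year: 2020
August is a 31-day month
Total: 31 days

31


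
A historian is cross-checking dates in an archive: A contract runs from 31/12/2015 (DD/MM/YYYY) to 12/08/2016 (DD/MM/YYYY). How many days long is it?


Start date: 2015-12-31
End date: 2016-08-12
Dec 2015: +1 days
Jan 2016: +31 days
Feb 2016: +29 days
... (6 more months)
Total: 225 days

225


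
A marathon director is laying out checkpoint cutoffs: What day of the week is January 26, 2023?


Date: 2023-01-26
January 1, 2023 is a Sunday
Day of year: 26
Offset from Jan 1: 25 days
25 mod 7 = 4
Result: Thursday

Thursday


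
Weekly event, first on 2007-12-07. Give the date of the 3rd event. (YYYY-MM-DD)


First occurrence: 2007-12-07 (occurrence 1)
Each occurrence is 7 days after the previous.
Occurrence 3 is 2 weeks after the first.
2 weeks = 14 days
2007-12-07 + 14 days = 2007-12-21

2007-12-21


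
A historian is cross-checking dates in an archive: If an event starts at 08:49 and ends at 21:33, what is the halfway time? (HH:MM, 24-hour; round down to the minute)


Start time: 08:49 = 529 minutes from midnight
End time: 21:33 = 1293 minutes from midnight
Sum: 529 + 1293 = 1822
Midpoint: 1822 / 2 = 911 minutes
Convert: 911 / 60 = 15 hours, 11 minutes
Result: 15:11

15:11


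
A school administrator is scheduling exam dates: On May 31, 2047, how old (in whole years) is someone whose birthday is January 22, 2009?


Birth: 2009-01-22
Reference: 2047-05-31
Year difference: 2047 - 2009 = 38
Has birthday (01-22) occurred by 05-31? Yes
Age in full years: 38

38


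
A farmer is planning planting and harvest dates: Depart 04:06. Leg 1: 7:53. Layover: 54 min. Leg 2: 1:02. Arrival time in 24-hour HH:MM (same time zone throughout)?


Depart: 04:06
Leg 1: +473 min -> 11:59
Layover: +54 min -> 12:53
Leg 2: +62 min -> 13:55
Total travel: 589 minutes = 9h 49m
Arrival: 13:55

13:55


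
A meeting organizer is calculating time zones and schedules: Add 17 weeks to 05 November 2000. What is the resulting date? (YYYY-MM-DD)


Start: 2000-11-05
Weeks to add: 17
Convert to days: 17 x 7 = 119 days
Add 119 days to 2000-11-05
Result: 2001-03-04

2001-03-04


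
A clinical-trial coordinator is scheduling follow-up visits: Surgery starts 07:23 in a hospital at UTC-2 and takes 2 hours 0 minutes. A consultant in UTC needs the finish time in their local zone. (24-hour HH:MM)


Start: 07:23 in UTC-2
Step 1 - add duration:
  minutes: 23 + 0 = 23
  hours: 7 + 2 + 0 = 9
  end in UTC-2: 09:23
Step 2 - convert UTC-2 -> UTC:
  offset difference: 0 - (-2) = 2 hours
  9 + (2) = 11 -> mod 24 = 11
Result: 11:23 in UTC

11:23


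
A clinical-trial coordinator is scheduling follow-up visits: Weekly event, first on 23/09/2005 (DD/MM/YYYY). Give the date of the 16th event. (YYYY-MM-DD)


First occurrence: 2005-09-23 (occurrence 1)
Each occurrence is 7 days after the previous.
Occurrence 16 is 15 weeks after the first.
15 weeks = 105 days
2005-09-23 + 105 days = 2006-01-06

2006-01-06


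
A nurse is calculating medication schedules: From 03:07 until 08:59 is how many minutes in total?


Start time: 03:07 = 187 minutes from midnight
End time: 08:59 = 539 minutes from midnight
Difference: 539 - 187 = 352 minutes
That is 5 hours and 52 minutes

352


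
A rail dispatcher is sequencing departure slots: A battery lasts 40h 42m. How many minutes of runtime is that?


Hours: 40
Extra minutes: 42
Minutes per hour: 60
Hours to minutes: 40 x 60 = 2400
Total: 2400 + 42 = 2442

2442


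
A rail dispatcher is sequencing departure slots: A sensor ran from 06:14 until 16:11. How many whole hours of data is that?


Start: 06:14
End: 16:11
Hour difference: 16 - 6 = 10 hours
Minute difference: 11 - 14 = -3 minutes
Total minutes: 597
Complete hours: 597 / 60 = 9 (remainder 57)

9


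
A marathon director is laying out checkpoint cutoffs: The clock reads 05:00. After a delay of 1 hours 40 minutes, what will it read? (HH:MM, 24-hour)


Start time: 05:00
Adding: 1 hours 40 minutes
Minutes: 0 + 40 = 40
Hours: 5 + 1 + 0 = 6
Result: 06:40

06:40


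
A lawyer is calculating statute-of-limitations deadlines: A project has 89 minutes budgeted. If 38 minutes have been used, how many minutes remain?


Total budget: 89 minutes
Time used: 38 minutes
Remaining: 89 - 38 = 51 minutes
Percent used: 42.7%
Percent remaining: 57.3%

51


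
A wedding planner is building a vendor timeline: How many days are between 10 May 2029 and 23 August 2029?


Start date: 2029-05-10
End date: 2029-08-23
May 2029: +22 days
Jun 2029: +30 days
Jul 2029: +31 days
Aug 2029: +22 days
Total: 105 days

105


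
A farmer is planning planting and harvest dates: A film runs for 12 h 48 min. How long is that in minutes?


Hours: 12
Minutes: 48
Convert hours to minutes: 12 x 60 = 720
Add remaining minutes: 720 + 48 = 768

768


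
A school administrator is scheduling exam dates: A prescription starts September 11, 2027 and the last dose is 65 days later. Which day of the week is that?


Start: 2027-09-11 (Saturday)
Step 1 - find target date: add 65 days
  2027-09-11 + 65 days = 2027-11-15
Step 2 - day of week:
  65 mod 7 = 2
  Saturday + 2 days -> Monday
Result: Monday (2027-11-15)

Monday


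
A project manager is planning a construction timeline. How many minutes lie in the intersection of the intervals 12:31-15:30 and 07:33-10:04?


Interval A: [751, 930] minutes from midnight
Interval B: [453, 604] minutes from midnight
Overlap start = max(751, 453) = 751
Overlap end = min(930, 604) = 604
End <= start, so the intervals do not overlap: 0 minutes

0


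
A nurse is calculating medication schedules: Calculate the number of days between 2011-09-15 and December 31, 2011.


Start: September 15, 2011
End: December 31, 2011
Days left in September: 15
October: 31
November: 30
December: 31
Sum of remaining months: 92
Total: 15 + 92 = 107

107


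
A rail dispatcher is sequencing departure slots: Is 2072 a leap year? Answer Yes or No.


Year: 2072
Divisible by 4? 2072 / 4 = 518.0 -> Yes
Divisible by 100? 2072 / 100 = 20.72 -> No
Divisible by 4 but not 100, so it IS a leap year

Yes


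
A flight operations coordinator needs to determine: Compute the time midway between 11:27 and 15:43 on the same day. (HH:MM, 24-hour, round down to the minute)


Start time: 11:27 = 687 minutes from midnight
End time: 15:43 = 943 minutes from midnight
Sum: 687 + 943 = 1630
Midpoint: 1630 / 2 = 815 minutes
Convert: 815 / 60 = 13 hours, 35 minutes
Result: 13:35

13:35


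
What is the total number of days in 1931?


Year: 1931
Check leap year rules:
Divisible by 4? No
1931 is not a leap year
Days: 365

365


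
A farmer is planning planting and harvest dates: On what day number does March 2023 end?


Month: March
Year: 2023
March is a 31-day month
Total: 31 days

31


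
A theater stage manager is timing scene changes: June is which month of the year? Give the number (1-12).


Calendar month order:
5. May
6. June <--
7. July
June is month number 6

6


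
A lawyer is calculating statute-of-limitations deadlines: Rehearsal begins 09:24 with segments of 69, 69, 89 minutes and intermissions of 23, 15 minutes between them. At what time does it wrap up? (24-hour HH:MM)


Start: 09:24 = 564 min from midnight
  after task 1 (69 min): 10:33
  after break (23 min): 10:56
  after task 2 (69 min): 12:05
  after break (15 min): 12:20
  after task 3 (89 min): 13:49
Total elapsed: 265 minutes
End time: 13:49

13:49


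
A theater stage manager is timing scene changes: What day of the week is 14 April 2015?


Date: 2015-04-14
January 1, 2015 is a Thursday
Day of year: 104
Offset from Jan 1: 103 days
103 mod 7 = 5
Result: Tuesday

Tuesday


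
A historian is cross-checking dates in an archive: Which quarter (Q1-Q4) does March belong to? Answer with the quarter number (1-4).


Month: March (month 3)
Q1: January-March (months 1-3)
Q2: April-June (months 4-6)
Q3: July-September (months 7-9)
Q4: October-December (months 10-12)
Month 3 falls in Q1

1


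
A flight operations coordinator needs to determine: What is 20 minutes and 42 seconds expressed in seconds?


Minutes: 20
Extra seconds: 42
Seconds per minute: 60
Minutes to seconds: 20 x 60 = 1200
Total: 1200 + 42 = 1242

1242


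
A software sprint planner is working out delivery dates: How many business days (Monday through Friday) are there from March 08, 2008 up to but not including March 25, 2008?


Start: 2008-03-08 (Saturday)
End (exclusive): 2008-03-25 (Tuesday)
Total calendar days: 17
Full weeks: 17 // 7 = 2 -> 10 weekdays
Remaining 3 days starting on Saturday:
  Sat(-), Sun(-), Mon(w) -> 1 weekdays
Total business days: 10 + 1 = 11

11


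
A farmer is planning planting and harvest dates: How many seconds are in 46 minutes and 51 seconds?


Minutes: 46
Seconds: 51
Convert minutes to seconds: 46 x 60 = 2760
Add remaining seconds: 2760 + 51 = 2811

2811


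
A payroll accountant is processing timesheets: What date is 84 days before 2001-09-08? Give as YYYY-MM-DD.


Start: 2001-09-08
Subtracting 84 days
Days already passed in September: 8
After going back through September: 76 more days to subtract
August 2001: 31 days, 45 remaining
July 2001: 31 days, 14 remaining
June 2001 has 30 days, need 14
Result: 2001-06-16

2001-06-16


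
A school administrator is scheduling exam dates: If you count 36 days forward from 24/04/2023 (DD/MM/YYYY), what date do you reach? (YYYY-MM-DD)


Start: 2023-04-24
Adding 36 days
Days remaining in April: 6
After April: 30 days still to add
May 2023 has 31 days, need 30
Result: 2023-05-30

2023-05-30


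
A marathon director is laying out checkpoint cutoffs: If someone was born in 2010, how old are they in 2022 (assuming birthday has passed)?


Birth year: 2010
Current year: 2022
Age = current year - birth year
Age = 2022 - 2010 = 12

12


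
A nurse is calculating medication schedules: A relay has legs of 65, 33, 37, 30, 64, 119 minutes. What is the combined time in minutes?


Durations: 65, 33, 37, 30, 64, 119
Running sum: 65
+ 33 = 98
+ 37 = 135
+ 30 = 165
+ 64 = 229
+ 119 = 348
Total duration: 348 minutes
That is 5 hours and 48 minutes

348


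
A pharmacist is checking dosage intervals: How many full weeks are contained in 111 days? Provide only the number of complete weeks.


Total days: 111
Days per week: 7
Division: 111 / 7 = 15 remainder 6
Complete weeks: 15
Remaining days: 6

15


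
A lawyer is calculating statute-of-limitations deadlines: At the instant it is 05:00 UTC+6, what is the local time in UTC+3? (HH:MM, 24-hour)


Local time: 05:00 at UTC+6 (offset 6h)
Target zone: UTC+3 (offset 3h)
Difference: 3 - (6) = -3 hours
Calculation: 5 + (-3) = 2
Result: 02:00

02:00


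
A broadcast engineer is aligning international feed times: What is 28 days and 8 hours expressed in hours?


Days: 28
Extra hours: 8
Hours per day: 24
Days to hours: 28 x 24 = 672
Total: 672 + 8 = 680

680


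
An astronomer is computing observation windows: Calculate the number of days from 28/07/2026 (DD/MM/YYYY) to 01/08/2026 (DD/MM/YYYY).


Start date: 2026-07-28
End date: 2026-08-01
Jul 2026: +4 days
Total: 4 days

4


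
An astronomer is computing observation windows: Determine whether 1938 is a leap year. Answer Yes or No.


Year: 1938
Divisible by 4? 1938 / 4 = 484.5 -> No
Not divisible by 4, so NOT a leap year

No


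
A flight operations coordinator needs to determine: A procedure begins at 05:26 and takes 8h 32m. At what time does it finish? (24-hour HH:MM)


Start time: 05:26
Adding: 8 hours 32 minutes
Minutes: 26 + 32 = 58
Hours: 5 + 8 + 0 = 13
Result: 13:58

13:58


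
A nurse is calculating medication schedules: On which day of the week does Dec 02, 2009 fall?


Date: 2009-12-02
January 1, 2009 is a Thursday
Day of year: 336
Offset from Jan 1: 335 days
335 mod 7 = 6
Result: Wednesday

Wednesday


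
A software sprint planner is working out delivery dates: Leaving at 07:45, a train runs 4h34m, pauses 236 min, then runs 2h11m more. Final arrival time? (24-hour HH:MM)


Depart: 07:45
Leg 1: +274 min -> 12:19
Layover: +236 min -> 16:15
Leg 2: +131 min -> 18:26
Total travel: 641 minutes = 10h 41m
Arrival: 18:26

18:26


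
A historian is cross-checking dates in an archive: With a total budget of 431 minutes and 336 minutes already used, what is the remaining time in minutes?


Total budget: 431 minutes
Time used: 336 minutes
Remaining: 431 - 336 = 95 minutes
Percent used: 78.0%
Percent remaining: 22.0%

95


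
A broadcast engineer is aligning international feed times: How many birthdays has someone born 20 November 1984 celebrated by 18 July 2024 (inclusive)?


Birth: 1984-11-20
Reference: 2024-07-18
Year difference: 2024 - 1984 = 40
Has birthday (11-20) occurred by 07-18? No
Birthday not yet reached this year -> subtract 1
Age in full years: 39

39


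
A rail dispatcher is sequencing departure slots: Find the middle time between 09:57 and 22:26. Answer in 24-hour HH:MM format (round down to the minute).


Start time: 09:57 = 597 minutes from midnight
End time: 22:26 = 1346 minutes from midnight
Sum: 597 + 1346 = 1943
Midpoint: 1943 / 2 = 971 minutes
Convert: 971 / 60 = 16 hours, 11 minutes
Result: 16:11

16:11


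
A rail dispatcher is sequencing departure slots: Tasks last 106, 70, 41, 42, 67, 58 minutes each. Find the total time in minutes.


Durations: 106, 70, 41, 42, 67, 58
Running sum: 106
+ 70 = 176
+ 41 = 217
+ 42 = 259
+ 67 = 326
+ 58 = 384
Total duration: 384 minutes
That is 6 hours and 24 minutes

384


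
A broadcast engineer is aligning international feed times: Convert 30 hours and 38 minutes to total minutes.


Hours: 30
Extra minutes: 38
Minutes per hour: 60
Hours to minutes: 30 x 60 = 1800
Total: 1800 + 38 = 1838

1838


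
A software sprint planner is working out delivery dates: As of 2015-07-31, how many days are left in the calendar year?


Start: July 31, 2015
End: December 31, 2015
Days left in July: 0
August: 31
September: 30
October: 31
November: 30
... plus remaining months
Sum of remaining months: 153
Total: 0 + 153 = 153

153


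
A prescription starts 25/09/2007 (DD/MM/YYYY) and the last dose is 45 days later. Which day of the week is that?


Start: 2007-09-25 (Tuesday)
Step 1 - find target date: add 45 days
  2007-09-25 + 45 days = 2007-11-09
Step 2 - day of week:
  45 mod 7 = 3
  Tuesday + 3 days -> Friday
Result: Friday (2007-11-09)

Friday


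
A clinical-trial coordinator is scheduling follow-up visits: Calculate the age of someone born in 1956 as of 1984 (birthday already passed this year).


Birth year: 1956
Current year: 1984
Age = current year - birth year
Age = 1984 - 1956 = 28

28


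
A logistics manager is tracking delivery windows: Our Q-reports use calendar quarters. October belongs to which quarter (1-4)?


Month: October (month 10)
Q1: January-March (months 1-3)
Q2: April-June (months 4-6)
Q3: July-September (months 7-9)
Q4: October-December (months 10-12)
Month 10 falls in Q4

4


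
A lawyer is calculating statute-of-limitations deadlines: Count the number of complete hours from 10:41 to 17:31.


Start: 10:41
End: 17:31
Hour difference: 17 - 10 = 7 hours
Minute difference: 31 - 41 = -10 minutes
Total minutes: 410
Complete hours: 410 / 60 = 6 (remainder 50)

6


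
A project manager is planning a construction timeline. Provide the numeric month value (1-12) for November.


Calendar month order:
10. October
11. November <--
12. December
November is month number 11

11


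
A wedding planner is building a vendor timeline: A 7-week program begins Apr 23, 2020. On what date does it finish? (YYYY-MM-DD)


Start: 2020-04-23
Weeks to add: 7
Convert to days: 7 x 7 = 49 days
Add 49 days to 2020-04-23
Result: 2020-06-11

2020-06-11


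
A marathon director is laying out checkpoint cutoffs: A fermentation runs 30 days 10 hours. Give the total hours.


Days: 30
Extra hours: 10
Hours per day: 24
Days to hours: 30 x 24 = 720
Total: 720 + 10 = 730

730


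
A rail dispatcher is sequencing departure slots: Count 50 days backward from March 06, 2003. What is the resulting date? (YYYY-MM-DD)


Start: 2003-03-06
Subtracting 50 days
Days already passed in March: 6
After going back through March: 44 more days to subtract
February 2003: 28 days, 16 remaining
January 2003 has 31 days, need 16
Result: 2003-01-15

2003-01-15


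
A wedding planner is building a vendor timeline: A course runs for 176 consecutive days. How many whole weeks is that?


Total days: 176
Days per week: 7
Division: 176 / 7 = 25 remainder 1
Complete weeks: 25
Remaining days: 1

25


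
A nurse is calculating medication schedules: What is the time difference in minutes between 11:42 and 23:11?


Start time: 11:42 = 702 minutes from midnight
End time: 23:11 = 1391 minutes from midnight
Difference: 1391 - 702 = 689 minutes
That is 11 hours and 29 minutes

689


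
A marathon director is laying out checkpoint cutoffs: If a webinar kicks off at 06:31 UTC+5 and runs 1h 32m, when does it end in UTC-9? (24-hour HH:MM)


Start: 06:31 in UTC+5
Step 1 - add duration:
  minutes: 31 + 32 = 63 (carry 1h)
  hours: 6 + 1 + 1 = 8
  end in UTC+5: 08:03
Step 2 - convert UTC+5 -> UTC-9:
  offset difference: -9 - (5) = -14 hours
  8 + (-14) = -6 -> mod 24 = 18
Result: 18:03 in UTC-9

18:03


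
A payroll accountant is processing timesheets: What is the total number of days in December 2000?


Month: December
Year: 2000
December is a 31-day month
Total: 31 days

31


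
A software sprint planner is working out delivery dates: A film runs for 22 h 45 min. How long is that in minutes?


Hours: 22
Minutes: 45
Convert hours to minutes: 22 x 60 = 1320
Add remaining minutes: 1320 + 45 = 1365

1365


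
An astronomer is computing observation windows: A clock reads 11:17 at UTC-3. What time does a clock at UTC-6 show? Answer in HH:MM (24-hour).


Local time: 11:17 at UTC-3 (offset -3h)
Target zone: UTC-6 (offset -6h)
Difference: -6 - (-3) = -3 hours
Calculation: 11 + (-3) = 8
Result: 08:17

08:17


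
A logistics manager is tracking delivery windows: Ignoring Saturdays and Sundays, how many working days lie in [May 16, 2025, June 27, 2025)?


Start: 2025-05-16 (Friday)
End (exclusive): 2025-06-27 (Friday)
Total calendar days: 42
Full weeks: 42 // 7 = 6 -> 30 weekdays
Remaining 0 days starting on Friday:
Total business days: 30 + 0 = 30

30


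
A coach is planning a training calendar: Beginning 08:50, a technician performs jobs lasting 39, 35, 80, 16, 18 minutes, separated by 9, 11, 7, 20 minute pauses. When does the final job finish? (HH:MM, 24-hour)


Start: 08:50 = 530 min from midnight
  after task 1 (39 min): 09:29
  after break (9 min): 09:38
  after task 2 (35 min): 10:13
  after break (11 min): 10:24
  after task 3 (80 min): 11:44
  after break (7 min): 11:51
  after task 4 (16 min): 12:07
  after break (20 min): 12:27
  after task 5 (18 min): 12:45
Total elapsed: 235 minutes
End time: 12:45

12:45


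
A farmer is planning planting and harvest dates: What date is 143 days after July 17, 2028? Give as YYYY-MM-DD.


Start: 2028-07-17
Adding 143 days
Days remaining in July: 14
After July: 129 days still to add
August 2028: 31 days, 98 remaining
September 2028: 30 days, 68 remaining
October 2028: 31 days, 37 remaining
November 2028: 30 days, 7 remaining
Result: 2028-12-07

2028-12-07


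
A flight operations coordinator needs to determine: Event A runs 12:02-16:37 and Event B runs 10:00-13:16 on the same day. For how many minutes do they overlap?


Interval A: [722, 997] minutes from midnight
Interval B: [600, 796] minutes from midnight
Overlap start = max(722, 600) = 722
Overlap end = min(997, 796) = 796
Overlap = 796 - 722 = 74 minutes

74


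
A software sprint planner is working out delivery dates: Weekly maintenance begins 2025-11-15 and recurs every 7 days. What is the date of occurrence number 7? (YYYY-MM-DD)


First occurrence: 2025-11-15 (occurrence 1)
Each occurrence is 7 days after the previous.
Occurrence 7 is 6 weeks after the first.
6 weeks = 42 days
2025-11-15 + 42 days = 2025-12-27

2025-12-27


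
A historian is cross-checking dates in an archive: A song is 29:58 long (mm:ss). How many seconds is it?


Minutes: 29
Extra seconds: 58
Seconds per minute: 60
Minutes to seconds: 29 x 60 = 1740
Total: 1740 + 58 = 1798

1798


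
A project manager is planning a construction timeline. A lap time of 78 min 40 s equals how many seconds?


Minutes: 78
Seconds: 40
Convert minutes to seconds: 78 x 60 = 4680
Add remaining seconds: 4680 + 40 = 4720

4720


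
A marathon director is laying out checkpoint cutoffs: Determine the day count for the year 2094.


Year: 2094
Check leap year rules:
Divisible by 4? No
2094 is not a leap year
Days: 365

365


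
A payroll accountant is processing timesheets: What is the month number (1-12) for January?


Calendar month order:
1. January <--
2. February
January is month number 1

1


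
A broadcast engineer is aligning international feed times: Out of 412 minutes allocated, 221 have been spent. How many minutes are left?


Total budget: 412 minutes
Time used: 221 minutes
Remaining: 412 - 221 = 191 minutes
Percent used: 53.6%
Percent remaining: 46.4%

191


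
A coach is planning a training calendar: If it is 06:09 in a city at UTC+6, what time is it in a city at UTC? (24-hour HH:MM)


Local time: 06:09 at UTC+6 (offset 6h)
Target zone: UTC (offset 0h)
Difference: 0 - (6) = -6 hours
Calculation: 6 + (-6) = 0
Result: 00:09

00:09


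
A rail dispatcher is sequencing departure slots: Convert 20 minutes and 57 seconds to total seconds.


Minutes: 20
Extra seconds: 57
Seconds per minute: 60
Minutes to seconds: 20 x 60 = 1200
Total: 1200 + 57 = 1257

1257


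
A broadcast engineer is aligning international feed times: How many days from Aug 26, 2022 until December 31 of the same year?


Start: August 26, 2022
End: December 31, 2022
Days left in August: 5
September: 30
October: 31
November: 30
December: 31
Sum of remaining months: 122
Total: 5 + 122 = 127

127


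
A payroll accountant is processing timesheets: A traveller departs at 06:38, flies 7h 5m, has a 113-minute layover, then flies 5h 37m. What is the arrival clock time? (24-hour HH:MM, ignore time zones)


Depart: 06:38
Leg 1: +425 min -> 13:43
Layover: +113 min -> 15:36
Leg 2: +337 min -> 21:13
Total travel: 875 minutes = 14h 35m
Arrival: 21:13

21:13


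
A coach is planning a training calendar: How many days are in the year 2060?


Year: 2060
Check leap year rules:
Divisible by 4? Yes
Divisible by 100? No
2060 is a leap year
Days: 366

366


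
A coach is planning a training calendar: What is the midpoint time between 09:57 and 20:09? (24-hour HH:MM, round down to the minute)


Start time: 09:57 = 597 minutes from midnight
End time: 20:09 = 1209 minutes from midnight
Sum: 597 + 1209 = 1806
Midpoint: 1806 / 2 = 903 minutes
Convert: 903 / 60 = 15 hours, 3 minutes
Result: 15:03

15:03


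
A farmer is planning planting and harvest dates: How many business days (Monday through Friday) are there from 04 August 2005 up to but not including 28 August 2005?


Start: 2005-08-04 (Thursday)
End (exclusive): 2005-08-28 (Sunday)
Total calendar days: 24
Full weeks: 24 // 7 = 3 -> 15 weekdays
Remaining 3 days starting on Thursday:
  Thu(w), Fri(w), Sat(-) -> 2 weekdays
Total business days: 15 + 2 = 17

17


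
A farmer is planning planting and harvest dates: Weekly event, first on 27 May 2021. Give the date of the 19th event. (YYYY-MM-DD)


First occurrence: 2021-05-27 (occurrence 1)
Each occurrence is 7 days after the previous.
Occurrence 19 is 18 weeks after the first.
18 weeks = 126 days
2021-05-27 + 126 days = 2021-09-30

2021-09-30


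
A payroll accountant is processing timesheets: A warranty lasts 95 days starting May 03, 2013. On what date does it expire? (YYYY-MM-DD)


Start: 2013-05-03
Adding 95 days
Days remaining in May: 28
After May: 67 days still to add
June 2013: 30 days, 37 remaining
July 2013: 31 days, 6 remaining
August 2013 has 31 days, need 6
Result: 2013-08-06

2013-08-06


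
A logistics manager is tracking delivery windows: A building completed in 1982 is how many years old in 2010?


Birth year: 1982
Current year: 2010
Age = current year - birth year
Age = 2010 - 1982 = 28

28


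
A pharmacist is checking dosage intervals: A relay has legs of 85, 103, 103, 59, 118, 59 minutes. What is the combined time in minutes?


Durations: 85, 103, 103, 59, 118, 59
Running sum: 85
+ 103 = 188
+ 103 = 291
+ 59 = 350
+ 118 = 468
+ 59 = 527
Total duration: 527 minutes
That is 8 hours and 47 minutes

527


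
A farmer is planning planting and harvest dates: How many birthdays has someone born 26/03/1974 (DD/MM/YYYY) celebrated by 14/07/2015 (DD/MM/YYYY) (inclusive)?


Birth: 1974-03-26
Reference: 2015-07-14
Year difference: 2015 - 1974 = 41
Has birthday (03-26) occurred by 07-14? Yes
Age in full years: 41

41


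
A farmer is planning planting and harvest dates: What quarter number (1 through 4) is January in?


Month: January (month 1)
Q1: January-March (months 1-3)
Q2: April-June (months 4-6)
Q3: July-September (months 7-9)
Q4: October-December (months 10-12)
Month 1 falls in Q1

1


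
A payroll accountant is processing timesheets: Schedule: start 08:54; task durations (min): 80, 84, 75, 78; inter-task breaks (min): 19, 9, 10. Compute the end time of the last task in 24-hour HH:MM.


Start: 08:54 = 534 min from midnight
  after task 1 (80 min): 10:14
  after break (19 min): 10:33
  after task 2 (84 min): 11:57
  after break (9 min): 12:06
  after task 3 (75 min): 13:21
  after break (10 min): 13:31
  after task 4 (78 min): 14:49
Total elapsed: 355 minutes
End time: 14:49

14:49


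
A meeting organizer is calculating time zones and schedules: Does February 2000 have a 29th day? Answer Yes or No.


Year: 2000
Divisible by 4? 2000 / 4 = 500.0 -> Yes
Divisible by 100? 2000 / 100 = 20.0 -> Yes
Divisible by 400? 2000 / 400 = 5.0 -> Yes
Divisible by 400, so it IS a leap year

Yes


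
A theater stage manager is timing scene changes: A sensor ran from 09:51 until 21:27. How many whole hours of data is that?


Start: 09:51
End: 21:27
Hour difference: 21 - 9 = 12 hours
Minute difference: 27 - 51 = -24 minutes
Total minutes: 696
Complete hours: 696 / 60 = 11 (remainder 36)

11


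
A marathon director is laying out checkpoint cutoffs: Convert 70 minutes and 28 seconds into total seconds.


Minutes: 70
Seconds: 28
Convert minutes to seconds: 70 x 60 = 4200
Add remaining seconds: 4200 + 28 = 4228

4228


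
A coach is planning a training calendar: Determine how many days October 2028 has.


Month: October
Year: 2028
October is a 31-day month
Total: 31 days

31


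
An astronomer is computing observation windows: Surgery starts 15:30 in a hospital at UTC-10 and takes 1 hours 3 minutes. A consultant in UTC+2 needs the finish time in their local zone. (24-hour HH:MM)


Start: 15:30 in UTC-10
Step 1 - add duration:
  minutes: 30 + 3 = 33
  hours: 15 + 1 + 0 = 16
  end in UTC-10: 16:33
Step 2 - convert UTC-10 -> UTC+2:
  offset difference: 2 - (-10) = 12 hours
  16 + (12) = 28 -> mod 24 = 4
Result: 04:33 in UTC+2

04:33


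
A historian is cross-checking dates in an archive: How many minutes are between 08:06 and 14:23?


Start time: 08:06 = 486 minutes from midnight
End time: 14:23 = 863 minutes from midnight
Difference: 863 - 486 = 377 minutes
That is 6 hours and 17 minutes

377


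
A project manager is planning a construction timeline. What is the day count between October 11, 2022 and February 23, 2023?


Start date: 2022-10-11
End date: 2023-02-23
Oct 2022: +21 days
Nov 2022: +30 days
Dec 2022: +31 days
Jan 2023: +31 days
Feb 2023: +22 days
Total: 135 days

135


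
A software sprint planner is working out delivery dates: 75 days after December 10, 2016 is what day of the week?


Start: 2016-12-10 (Saturday)
Step 1 - find target date: add 75 days
  2016-12-10 + 75 days = 2017-02-23
Step 2 - day of week:
  75 mod 7 = 5
  Saturday + 5 days -> Thursday
Result: Thursday (2017-02-23)

Thursday


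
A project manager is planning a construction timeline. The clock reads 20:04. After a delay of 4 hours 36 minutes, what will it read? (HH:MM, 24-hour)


Start time: 20:04
Adding: 4 hours 36 minutes
Minutes: 4 + 36 = 40
Hours: 20 + 4 + 0 = 24
Hour wraparound: 24 mod 24 = 0
Result: 00:40

00:40


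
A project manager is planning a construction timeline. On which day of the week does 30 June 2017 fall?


Date: 2017-06-30
January 1, 2017 is a Sunday
Day of year: 181
Offset from Jan 1: 180 days
180 mod 7 = 5
Result: Friday

Friday


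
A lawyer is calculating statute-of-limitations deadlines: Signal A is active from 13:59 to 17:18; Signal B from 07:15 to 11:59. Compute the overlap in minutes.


Interval A: [839, 1038] minutes from midnight
Interval B: [435, 719] minutes from midnight
Overlap start = max(839, 435) = 839
Overlap end = min(1038, 719) = 719
End <= start, so the intervals do not overlap: 0 minutes

0


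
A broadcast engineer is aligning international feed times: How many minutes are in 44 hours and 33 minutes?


Hours: 44
Minutes: 33
Convert hours to minutes: 44 x 60 = 2640
Add remaining minutes: 2640 + 33 = 2673

2673


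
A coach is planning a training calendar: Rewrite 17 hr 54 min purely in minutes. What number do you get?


Hours: 17
Extra minutes: 54
Minutes per hour: 60
Hours to minutes: 17 x 60 = 1020
Total: 1020 + 54 = 1074

1074


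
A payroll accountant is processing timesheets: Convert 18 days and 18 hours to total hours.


Days: 18
Extra hours: 18
Hours per day: 24
Days to hours: 18 x 24 = 432
Total: 432 + 18 = 450

450


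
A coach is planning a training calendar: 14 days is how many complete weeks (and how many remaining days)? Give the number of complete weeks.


Total days: 14
Days per week: 7
Division: 14 / 7 = 2 remainder 0
Complete weeks: 2
Remaining days: 0

2


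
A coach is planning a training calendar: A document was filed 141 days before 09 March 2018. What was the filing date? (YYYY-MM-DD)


Start: 2018-03-09
Subtracting 141 days
Days already passed in March: 9
After going back through March: 132 more days to subtract
February 2018: 28 days, 104 remaining
January 2018: 31 days, 73 remaining
December 2017: 31 days, 42 remaining
November 2017: 30 days, 12 remaining
Result: 2017-10-19

2017-10-19


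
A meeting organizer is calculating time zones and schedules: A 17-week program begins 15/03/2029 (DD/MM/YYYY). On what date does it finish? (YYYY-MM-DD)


Start: 2029-03-15
Weeks to add: 17
Convert to days: 17 x 7 = 119 days
Add 119 days to 2029-03-15
Result: 2029-07-12

2029-07-12


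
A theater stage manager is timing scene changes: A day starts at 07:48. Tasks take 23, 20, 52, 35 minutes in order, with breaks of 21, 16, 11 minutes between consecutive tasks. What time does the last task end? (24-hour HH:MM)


Start: 07:48 = 468 min from midnight
  after task 1 (23 min): 08:11
  after break (21 min): 08:32
  after task 2 (20 min): 08:52
  after break (16 min): 09:08
  after task 3 (52 min): 10:00
  after break (11 min): 10:11
  after task 4 (35 min): 10:46
Total elapsed: 178 minutes
End time: 10:46

10:46


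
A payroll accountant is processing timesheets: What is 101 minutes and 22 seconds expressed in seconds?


Minutes: 101
Extra seconds: 22
Seconds per minute: 60
Minutes to seconds: 101 x 60 = 6060
Total: 6060 + 22 = 6082

6082


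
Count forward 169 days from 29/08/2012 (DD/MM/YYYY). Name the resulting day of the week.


Start: 2012-08-29 (Wednesday)
Step 1 - find target date: add 169 days
  2012-08-29 + 169 days = 2013-02-14
Step 2 - day of week:
  169 mod 7 = 1
  Wednesday + 1 days -> Thursday
Result: Thursday (2013-02-14)

Thursday


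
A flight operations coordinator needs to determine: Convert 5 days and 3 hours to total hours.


Days: 5
Extra hours: 3
Hours per day: 24
Days to hours: 5 x 24 = 120
Total: 120 + 3 = 123

123


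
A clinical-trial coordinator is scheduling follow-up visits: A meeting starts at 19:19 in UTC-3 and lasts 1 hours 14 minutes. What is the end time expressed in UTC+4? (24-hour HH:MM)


Start: 19:19 in UTC-3
Step 1 - add duration:
  minutes: 19 + 14 = 33
  hours: 19 + 1 + 0 = 20
  end in UTC-3: 20:33
Step 2 - convert UTC-3 -> UTC+4:
  offset difference: 4 - (-3) = 7 hours
  20 + (7) = 27 -> mod 24 = 3
Result: 03:33 in UTC+4

03:33


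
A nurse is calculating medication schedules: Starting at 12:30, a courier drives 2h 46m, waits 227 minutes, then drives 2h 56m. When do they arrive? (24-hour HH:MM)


Depart: 12:30
Leg 1: +166 min -> 15:16
Layover: +227 min -> 19:03
Leg 2: +176 min -> 21:59
Total travel: 569 minutes = 9h 29m
Arrival: 21:59

21:59


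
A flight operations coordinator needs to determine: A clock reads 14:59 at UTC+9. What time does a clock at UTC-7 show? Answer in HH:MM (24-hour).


Local time: 14:59 at UTC+9 (offset 9h)
Target zone: UTC-7 (offset -7h)
Difference: -7 - (9) = -16 hours
Calculation: 14 + (-16) = -2
Wraparound: (-2) mod 24 = 22
Result: 22:59

22:59


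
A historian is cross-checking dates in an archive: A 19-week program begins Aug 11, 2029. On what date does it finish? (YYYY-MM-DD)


Start: 2029-08-11
Weeks to add: 19
Convert to days: 19 x 7 = 133 days
Add 133 days to 2029-08-11
Result: 2029-12-22

2029-12-22


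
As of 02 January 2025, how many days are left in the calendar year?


Start: January 02, 2025
End: December 31, 2025
Days left in January: 29
February: 28
March: 31
April: 30
May: 31
... plus remaining months
Sum of remaining months: 334
Total: 29 + 334 = 363

363
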